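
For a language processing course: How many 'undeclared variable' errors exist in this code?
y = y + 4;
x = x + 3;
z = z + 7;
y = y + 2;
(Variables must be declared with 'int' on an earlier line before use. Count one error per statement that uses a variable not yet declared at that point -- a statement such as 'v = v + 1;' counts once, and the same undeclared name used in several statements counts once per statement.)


Scanning code line by line:
  Line 1: use 'y' -> ERROR (undeclared)
  Line 2: use 'x' -> ERROR (undeclared)
  Line 3: use 'z' -> ERROR (undeclared)
  Line 4: use 'y' -> ERROR (undeclared)
Total undeclared variable errors: 4

4


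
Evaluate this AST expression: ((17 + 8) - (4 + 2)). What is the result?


Expression: ((17 + 8) - (4 + 2))
Evaluating step by step:
  17 + 8 = 25
  4 + 2 = 6
  25 - 6 = 19
Result: 19

19


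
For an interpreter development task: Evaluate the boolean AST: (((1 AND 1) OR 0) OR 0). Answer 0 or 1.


Step 1: Evaluate inner node
  1 AND 1 = 1
Step 2: Evaluate next node
  1 OR 0 = 1
Step 3: Evaluate root node
  1 OR 0 = 1

1


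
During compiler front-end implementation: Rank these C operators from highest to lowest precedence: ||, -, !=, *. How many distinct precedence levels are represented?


Looking up precedence for each operator:
  || -> precedence 1
  - -> precedence 5
  != -> precedence 3
  * -> precedence 6
Sorted highest to lowest: *, -, !=, ||
Distinct precedence values: [6, 5, 3, 1]
Number of distinct levels: 4

4


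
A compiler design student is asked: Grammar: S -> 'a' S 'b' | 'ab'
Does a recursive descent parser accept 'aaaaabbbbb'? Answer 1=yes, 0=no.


Grammar accepts strings of the form a^n b^n (n >= 1)
Word: 'aaaaabbbbb'
Counting: 5 a's and 5 b's
Check: 5 == 5? Yes
Derivation (S -> aSb applied 4 time(s), then S -> ab): S => aSb => aaSbb => aaaSbbb => aaaaSbbbb => aaaaabbbbb
Accepted

1


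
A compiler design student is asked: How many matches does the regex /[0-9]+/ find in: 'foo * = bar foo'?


Pattern: /[0-9]+/ (int literals)
Input: 'foo * = bar foo'
Scanning for matches:
Total matches: 0

0


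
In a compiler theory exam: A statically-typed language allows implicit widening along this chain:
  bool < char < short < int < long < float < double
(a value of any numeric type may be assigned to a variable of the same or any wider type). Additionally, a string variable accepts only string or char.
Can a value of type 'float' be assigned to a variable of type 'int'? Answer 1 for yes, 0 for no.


Target variable type: int
Source value type: float
Numeric ranks: float=5, int=3
Widening allowed iff rank(source) <= rank(target): 5 <= 3? No
Result: 0

0


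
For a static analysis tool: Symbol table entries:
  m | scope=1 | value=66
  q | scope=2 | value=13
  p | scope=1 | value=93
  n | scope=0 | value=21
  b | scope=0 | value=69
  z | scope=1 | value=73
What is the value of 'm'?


Searching symbol table for 'm':
  m | scope=1 | value=66 <- MATCH
  q | scope=2 | value=13
  p | scope=1 | value=93
  n | scope=0 | value=21
  b | scope=0 | value=69
  z | scope=1 | value=73
Found 'm' at scope 1 with value 66

66


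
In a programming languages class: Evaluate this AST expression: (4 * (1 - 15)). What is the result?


Expression: (4 * (1 - 15))
Evaluating step by step:
  1 - 15 = -14
  4 * -14 = -56
Result: -56

-56


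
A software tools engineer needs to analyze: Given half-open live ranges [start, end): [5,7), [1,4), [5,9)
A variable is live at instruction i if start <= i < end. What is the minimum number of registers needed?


Live ranges:
  Var0: [5, 7)
  Var1: [1, 4)
  Var2: [5, 9)
Sweep-line events (position, delta, active):
  pos=1 start -> active=1
  pos=4 end -> active=0
  pos=5 start -> active=1
  pos=5 start -> active=2
  pos=7 end -> active=1
  pos=9 end -> active=0
Maximum simultaneous active: 2
Minimum registers needed: 2

2


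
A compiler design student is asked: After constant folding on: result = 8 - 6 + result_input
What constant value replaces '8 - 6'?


Identifying constant sub-expression:
  Original: result = 8 - 6 + result_input
  8 and 6 are both compile-time constants
  Evaluating: 8 - 6 = 2
  After folding: result = 2 + result_input

2


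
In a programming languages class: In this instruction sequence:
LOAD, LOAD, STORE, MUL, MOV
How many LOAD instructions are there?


Scanning instruction sequence for LOAD:
  Position 1: LOAD <- MATCH
  Position 2: LOAD <- MATCH
  Position 3: STORE
  Position 4: MUL
  Position 5: MOV
Matches at positions: [1, 2]
Total LOAD count: 2

2


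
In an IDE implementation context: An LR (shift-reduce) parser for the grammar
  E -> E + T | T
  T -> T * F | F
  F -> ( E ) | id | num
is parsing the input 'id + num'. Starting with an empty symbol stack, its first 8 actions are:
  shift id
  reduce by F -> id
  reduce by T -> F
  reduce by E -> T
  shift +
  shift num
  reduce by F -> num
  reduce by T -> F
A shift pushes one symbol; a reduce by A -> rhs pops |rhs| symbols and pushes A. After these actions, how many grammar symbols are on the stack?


Tracking the symbol stack through each action:
  Action 1: shift 'id' : push -> stack = [id] (size 1)
  Action 2: reduce by F -> id : pop 1, push F -> stack = [F] (size 1)
  Action 3: reduce by T -> F : pop 1, push T -> stack = [T] (size 1)
  Action 4: reduce by E -> T : pop 1, push E -> stack = [E] (size 1)
  Action 5: shift '+' : push -> stack = [E, +] (size 2)
  Action 6: shift 'num' : push -> stack = [E, +, num] (size 3)
  Action 7: reduce by F -> num : pop 1, push F -> stack = [E, +, F] (size 3)
  Action 8: reduce by T -> F : pop 1, push T -> stack = [E, +, T] (size 3)
Final stack size: 3

3


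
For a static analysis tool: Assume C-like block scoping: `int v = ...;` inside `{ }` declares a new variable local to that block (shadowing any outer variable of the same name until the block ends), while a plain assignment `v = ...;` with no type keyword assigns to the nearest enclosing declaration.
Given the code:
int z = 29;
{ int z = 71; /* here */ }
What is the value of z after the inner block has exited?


Analyzing scoping rules:
Outer scope: declares z = 29
Inner block: 'int z = 71;' declares a NEW z that shadows the outer one
When the block exits the inner z goes out of scope; the outer z was never modified -> 29
Result: 29

29


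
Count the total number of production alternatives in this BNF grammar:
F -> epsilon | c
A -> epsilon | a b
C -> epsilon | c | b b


Counting alternatives per rule:
  F: 2 alternative(s)
  A: 2 alternative(s)
  C: 3 alternative(s)
Sum: 2 + 2 + 3 = 7

7


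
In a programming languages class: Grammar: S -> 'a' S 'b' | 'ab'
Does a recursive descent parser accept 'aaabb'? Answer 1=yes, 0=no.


Grammar accepts strings of the form a^n b^n (n >= 1)
Word: 'aaabb'
Counting: 3 a's and 2 b's
Check: 3 == 2? No
Mismatch: a-count != b-count
Rejected

0


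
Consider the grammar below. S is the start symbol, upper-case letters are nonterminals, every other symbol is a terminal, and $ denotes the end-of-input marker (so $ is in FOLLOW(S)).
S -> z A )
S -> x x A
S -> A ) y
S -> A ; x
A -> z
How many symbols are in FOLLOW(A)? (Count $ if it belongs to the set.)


S is the start symbol and does not occur in any rule body, so FOLLOW(S) = {$}.
Examining every occurrence of A in a rule body:
  S -> z A ) : A is followed by terminal ')' -> add ')'
  S -> x x A : A is at the right end -> add FOLLOW(S) = {$}
  S -> A ) y : A is followed by terminal ')' -> add ')' (already in the set)
  S -> A ; x : A is followed by terminal ';' -> add ';'
  A -> z : A does not occur in the body -> contributes nothing
FOLLOW(A) = {), ;, $}
Count: 3

3


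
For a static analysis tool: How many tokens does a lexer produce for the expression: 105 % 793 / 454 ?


Scanning '105 % 793 / 454'
Token 1: '105' -> integer_literal
Token 2: '%' -> operator
Token 3: '793' -> integer_literal
Token 4: '/' -> operator
Token 5: '454' -> integer_literal
Total tokens: 5

5


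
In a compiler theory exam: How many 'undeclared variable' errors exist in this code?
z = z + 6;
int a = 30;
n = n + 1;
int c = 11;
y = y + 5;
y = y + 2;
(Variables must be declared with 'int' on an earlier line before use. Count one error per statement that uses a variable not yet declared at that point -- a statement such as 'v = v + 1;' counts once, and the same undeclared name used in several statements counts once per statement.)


Scanning code line by line:
  Line 1: use 'z' -> ERROR (undeclared)
  Line 2: declare 'a' -> declared = ['a']
  Line 3: use 'n' -> ERROR (undeclared)
  Line 4: declare 'c' -> declared = ['a', 'c']
  Line 5: use 'y' -> ERROR (undeclared)
  Line 6: use 'y' -> ERROR (undeclared)
Total undeclared variable errors: 4

4


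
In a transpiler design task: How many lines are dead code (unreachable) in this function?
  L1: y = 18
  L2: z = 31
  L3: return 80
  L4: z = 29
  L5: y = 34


Analyzing control flow:
  L1: reachable (before return)
  L2: reachable (before return)
  L3: reachable (return statement)
  L4: DEAD (after return at L3)
  L5: DEAD (after return at L3)
Return at L3, total lines = 5
Dead lines: L4 through L5
Count: 2

2


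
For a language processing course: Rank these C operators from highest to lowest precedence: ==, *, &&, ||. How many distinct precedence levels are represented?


Looking up precedence for each operator:
  == -> precedence 3
  * -> precedence 6
  && -> precedence 2
  || -> precedence 1
Sorted highest to lowest: *, ==, &&, ||
Distinct precedence values: [6, 3, 2, 1]
Number of distinct levels: 4

4


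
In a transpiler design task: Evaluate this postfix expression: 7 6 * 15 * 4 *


Processing tokens left to right:
Push 7, Push 6
Pop 7 and 6, compute 7 * 6 = 42, push 42
Push 15
Pop 42 and 15, compute 42 * 15 = 630, push 630
Push 4
Pop 630 and 4, compute 630 * 4 = 2520, push 2520
Stack result: 2520

2520


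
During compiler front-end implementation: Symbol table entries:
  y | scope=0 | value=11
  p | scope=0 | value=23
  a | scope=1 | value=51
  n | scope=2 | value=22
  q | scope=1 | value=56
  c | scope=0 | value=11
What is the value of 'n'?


Searching symbol table for 'n':
  y | scope=0 | value=11
  p | scope=0 | value=23
  a | scope=1 | value=51
  n | scope=2 | value=22 <- MATCH
  q | scope=1 | value=56
  c | scope=0 | value=11
Found 'n' at scope 2 with value 22

22


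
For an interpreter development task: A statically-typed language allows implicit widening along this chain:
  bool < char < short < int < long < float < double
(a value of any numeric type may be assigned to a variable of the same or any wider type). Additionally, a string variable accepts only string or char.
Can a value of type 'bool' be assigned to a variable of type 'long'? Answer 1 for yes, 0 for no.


Target variable type: long
Source value type: bool
Numeric ranks: bool=0, long=4
Widening allowed iff rank(source) <= rank(target): 0 <= 4? Yes
Result: 1

1


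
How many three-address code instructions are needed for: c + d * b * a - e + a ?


Expression: c + d * b * a - e + a
Generating three-address code (respecting * over +/- precedence):
  Instruction 1: t1 = d * b
  Instruction 2: t2 = t1 * a
  Instruction 3: t3 = c + t2
  Instruction 4: t4 = t3 - e
  Instruction 5: t5 = t4 + a
Total instructions: 5

5


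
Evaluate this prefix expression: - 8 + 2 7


Parsing prefix expression: - 8 + 2 7
Step 1: Innermost operation '+ 2 7'
  2 + 7 = 9
Step 2: Outer operation '- 8 [9]'
  8 - 9 = -1

-1


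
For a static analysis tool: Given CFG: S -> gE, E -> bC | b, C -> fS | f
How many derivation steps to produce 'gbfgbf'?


Grammar: S -> gE, E -> bC | b, C -> fS | f
Deriving 'gbfgbf':
Step 1: S -> gE => gE
Step 2: E -> bC => gbC
Step 3: C -> fS => gbfS
Step 4: S -> gE => gbfgE
Step 5: E -> bC => gbfgbC
Step 6: C -> f => gbfgbf
Total derivation steps: 6

6


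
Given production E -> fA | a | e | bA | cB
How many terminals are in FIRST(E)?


Production: E -> fA | a | e | bA | cB
Examining each alternative for leading terminals:
  E -> fA : first terminal = 'f'
  E -> a : first terminal = 'a'
  E -> e : first terminal = 'e'
  E -> bA : first terminal = 'b'
  E -> cB : first terminal = 'c'
FIRST(E) = {a, b, c, e, f}
Count: 5

5


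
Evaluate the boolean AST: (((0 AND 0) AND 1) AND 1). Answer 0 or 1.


Step 1: Evaluate inner node
  0 AND 0 = 0
Step 2: Evaluate next node
  0 AND 1 = 0
Step 3: Evaluate root node
  0 AND 1 = 0

0


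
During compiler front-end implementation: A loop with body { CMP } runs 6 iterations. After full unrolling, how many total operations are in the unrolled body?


Loop body operations: CMP (1 op per iteration)
Unrolling 6 iterations:
  Iteration 1: CMP (1 ops)
  Iteration 2: CMP (1 ops)
  Iteration 3: CMP (1 ops)
  Iteration 4: CMP (1 ops)
  Iteration 5: CMP (1 ops)
  Iteration 6: CMP (1 ops)
Total: 6 iterations * 1 ops/iter = 6 operations

6


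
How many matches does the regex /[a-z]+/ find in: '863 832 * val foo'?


Pattern: /[a-z]+/ (identifiers)
Input: '863 832 * val foo'
Scanning for matches:
  Match 1: 'val'
  Match 2: 'foo'
Total matches: 2

2


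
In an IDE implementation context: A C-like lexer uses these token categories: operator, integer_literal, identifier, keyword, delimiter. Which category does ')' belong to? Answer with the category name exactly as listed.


Token: ')'
Checking categories:
  identifier: no
  integer_literal: no
  operator: no
  keyword: no
  delimiter: YES
Category: delimiter

delimiter


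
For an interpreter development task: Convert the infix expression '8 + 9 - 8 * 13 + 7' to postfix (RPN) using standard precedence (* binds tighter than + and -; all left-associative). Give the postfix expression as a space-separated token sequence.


Applying the shunting-yard algorithm:
  Operand 8 -> output
  Push '+' onto operator stack -> op-stack: [+]
  Operand 9 -> output
  See '-' (prec 1); top '+' (prec 1) >= it -> pop '+' to output
  Push '-' onto operator stack -> op-stack: [-]
  Operand 8 -> output
  Push '*' onto operator stack -> op-stack: [-, *]
  Operand 13 -> output
  See '+' (prec 1); top '*' (prec 2) >= it -> pop '*' to output
  See '+' (prec 1); top '-' (prec 1) >= it -> pop '-' to output
  Push '+' onto operator stack -> op-stack: [+]
  Operand 7 -> output
  End of input: pop '+' to output
Postfix result: 8 9 + 8 13 * - 7 +

8 9 + 8 13 * - 7 +


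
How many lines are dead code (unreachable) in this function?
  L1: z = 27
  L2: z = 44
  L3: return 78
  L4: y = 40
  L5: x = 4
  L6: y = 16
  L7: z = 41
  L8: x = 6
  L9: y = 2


Analyzing control flow:
  L1: reachable (before return)
  L2: reachable (before return)
  L3: reachable (return statement)
  L4: DEAD (after return at L3)
  L5: DEAD (after return at L3)
  L6: DEAD (after return at L3)
  L7: DEAD (after return at L3)
  L8: DEAD (after return at L3)
  L9: DEAD (after return at L3)
Return at L3, total lines = 9
Dead lines: L4 through L9
Count: 6

6


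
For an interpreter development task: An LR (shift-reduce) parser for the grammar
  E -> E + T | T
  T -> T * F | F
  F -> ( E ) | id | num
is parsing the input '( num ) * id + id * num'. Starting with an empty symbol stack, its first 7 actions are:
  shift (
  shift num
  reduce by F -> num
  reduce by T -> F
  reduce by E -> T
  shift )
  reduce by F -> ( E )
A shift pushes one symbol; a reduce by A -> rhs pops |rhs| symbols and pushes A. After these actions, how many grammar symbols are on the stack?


Tracking the symbol stack through each action:
  Action 1: shift '(' : push -> stack = [(] (size 1)
  Action 2: shift 'num' : push -> stack = [(, num] (size 2)
  Action 3: reduce by F -> num : pop 1, push F -> stack = [(, F] (size 2)
  Action 4: reduce by T -> F : pop 1, push T -> stack = [(, T] (size 2)
  Action 5: reduce by E -> T : pop 1, push E -> stack = [(, E] (size 2)
  Action 6: shift ')' : push -> stack = [(, E, )] (size 3)
  Action 7: reduce by F -> ( E ) : pop 3, push F -> stack = [F] (size 1)
Final stack size: 1

1


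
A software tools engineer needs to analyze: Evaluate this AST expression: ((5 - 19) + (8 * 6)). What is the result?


Expression: ((5 - 19) + (8 * 6))
Evaluating step by step:
  5 - 19 = -14
  8 * 6 = 48
  -14 + 48 = 34
Result: 34

34


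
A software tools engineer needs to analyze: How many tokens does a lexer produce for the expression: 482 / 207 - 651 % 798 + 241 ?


Scanning '482 / 207 - 651 % 798 + 241'
Token 1: '482' -> integer_literal
Token 2: '/' -> operator
Token 3: '207' -> integer_literal
Token 4: '-' -> operator
Token 5: '651' -> integer_literal
Token 6: '%' -> operator
Token 7: '798' -> integer_literal
Token 8: '+' -> operator
Token 9: '241' -> integer_literal
Total tokens: 9

9


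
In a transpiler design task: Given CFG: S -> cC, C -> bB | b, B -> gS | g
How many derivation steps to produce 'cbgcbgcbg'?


Grammar: S -> cC, C -> bB | b, B -> gS | g
Deriving 'cbgcbgcbg':
Step 1: S -> cC => cC
Step 2: C -> bB => cbB
Step 3: B -> gS => cbgS
Step 4: S -> cC => cbgcC
Step 5: C -> bB => cbgcbB
Step 6: B -> gS => cbgcbgS
Step 7: S -> cC => cbgcbgcC
Step 8: C -> bB => cbgcbgcbB
Step 9: B -> g => cbgcbgcbg
Total derivation steps: 9

9


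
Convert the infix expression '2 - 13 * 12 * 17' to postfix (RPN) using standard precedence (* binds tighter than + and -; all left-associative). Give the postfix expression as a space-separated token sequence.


Applying the shunting-yard algorithm:
  Operand 2 -> output
  Push '-' onto operator stack -> op-stack: [-]
  Operand 13 -> output
  Push '*' onto operator stack -> op-stack: [-, *]
  Operand 12 -> output
  See '*' (prec 2); top '*' (prec 2) >= it -> pop '*' to output
  Push '*' onto operator stack -> op-stack: [-, *]
  Operand 17 -> output
  End of input: pop '*' to output
  End of input: pop '-' to output
Postfix result: 2 13 12 * 17 * -

2 13 12 * 17 * -


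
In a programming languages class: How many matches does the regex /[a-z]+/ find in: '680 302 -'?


Pattern: /[a-z]+/ (identifiers)
Input: '680 302 -'
Scanning for matches:
Total matches: 0

0


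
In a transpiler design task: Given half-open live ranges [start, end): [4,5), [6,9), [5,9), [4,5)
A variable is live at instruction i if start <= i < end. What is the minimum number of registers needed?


Live ranges:
  Var0: [4, 5)
  Var1: [6, 9)
  Var2: [5, 9)
  Var3: [4, 5)
Sweep-line events (position, delta, active):
  pos=4 start -> active=1
  pos=4 start -> active=2
  pos=5 end -> active=1
  pos=5 end -> active=0
  pos=5 start -> active=1
  pos=6 start -> active=2
  pos=9 end -> active=1
  pos=9 end -> active=0
Maximum simultaneous active: 2
Minimum registers needed: 2

2


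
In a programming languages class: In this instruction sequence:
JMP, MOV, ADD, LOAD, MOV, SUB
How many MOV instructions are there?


Scanning instruction sequence for MOV:
  Position 1: JMP
  Position 2: MOV <- MATCH
  Position 3: ADD
  Position 4: LOAD
  Position 5: MOV <- MATCH
  Position 6: SUB
Matches at positions: [2, 5]
Total MOV count: 2

2


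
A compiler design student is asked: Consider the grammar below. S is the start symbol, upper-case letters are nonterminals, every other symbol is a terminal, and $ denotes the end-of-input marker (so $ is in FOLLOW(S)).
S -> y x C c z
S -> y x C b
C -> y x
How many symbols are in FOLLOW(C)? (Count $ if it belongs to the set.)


S is the start symbol and does not occur in any rule body, so FOLLOW(S) = {$}.
Examining every occurrence of C in a rule body:
  S -> y x C c z : C is followed by terminal 'c' -> add 'c'
  S -> y x C b : C is followed by terminal 'b' -> add 'b'
  C -> y x : C does not occur in the body -> contributes nothing
FOLLOW(C) = {b, c}
Count: 2

2


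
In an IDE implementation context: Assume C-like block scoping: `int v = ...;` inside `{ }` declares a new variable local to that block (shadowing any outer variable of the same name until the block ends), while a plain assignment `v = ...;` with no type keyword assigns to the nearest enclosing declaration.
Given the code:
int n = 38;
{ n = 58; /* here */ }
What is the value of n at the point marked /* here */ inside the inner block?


Analyzing scoping rules:
Outer scope: declares n = 38
Inner block: 'n = 58;' has no type keyword, so it is an assignment to the outer n (no shadowing)
Inside the block, after the assignment -> 58
Result: 58

58


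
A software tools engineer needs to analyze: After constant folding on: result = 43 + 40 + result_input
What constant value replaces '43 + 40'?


Identifying constant sub-expression:
  Original: result = 43 + 40 + result_input
  43 and 40 are both compile-time constants
  Evaluating: 43 + 40 = 83
  After folding: result = 83 + result_input

83


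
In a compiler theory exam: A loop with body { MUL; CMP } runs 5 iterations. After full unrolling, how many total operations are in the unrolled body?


Loop body operations: MUL, CMP (2 ops per iteration)
Unrolling 5 iterations:
  Iteration 1: MUL, CMP (2 ops)
  Iteration 2: MUL, CMP (2 ops)
  Iteration 3: MUL, CMP (2 ops)
  Iteration 4: MUL, CMP (2 ops)
  Iteration 5: MUL, CMP (2 ops)
Total: 5 iterations * 2 ops/iter = 10 operations

10


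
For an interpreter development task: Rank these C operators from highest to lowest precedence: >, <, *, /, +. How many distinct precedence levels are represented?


Looking up precedence for each operator:
  > -> precedence 4
  < -> precedence 4
  * -> precedence 6
  / -> precedence 6
  + -> precedence 5
Sorted highest to lowest: *, /, +, >, <
Distinct precedence values: [6, 5, 4]
Number of distinct levels: 3

3


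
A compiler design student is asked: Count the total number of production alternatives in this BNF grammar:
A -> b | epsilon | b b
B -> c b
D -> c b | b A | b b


Counting alternatives per rule:
  A: 3 alternative(s)
  B: 1 alternative(s)
  D: 3 alternative(s)
Sum: 3 + 1 + 3 = 7

7


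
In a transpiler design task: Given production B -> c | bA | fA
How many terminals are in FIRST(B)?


Production: B -> c | bA | fA
Examining each alternative for leading terminals:
  B -> c : first terminal = 'c'
  B -> bA : first terminal = 'b'
  B -> fA : first terminal = 'f'
FIRST(B) = {b, c, f}
Count: 3

3


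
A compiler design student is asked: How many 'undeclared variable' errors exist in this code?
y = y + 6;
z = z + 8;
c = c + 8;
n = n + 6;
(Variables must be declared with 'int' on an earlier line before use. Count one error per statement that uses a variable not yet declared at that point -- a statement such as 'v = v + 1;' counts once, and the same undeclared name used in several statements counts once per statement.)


Scanning code line by line:
  Line 1: use 'y' -> ERROR (undeclared)
  Line 2: use 'z' -> ERROR (undeclared)
  Line 3: use 'c' -> ERROR (undeclared)
  Line 4: use 'n' -> ERROR (undeclared)
Total undeclared variable errors: 4

4


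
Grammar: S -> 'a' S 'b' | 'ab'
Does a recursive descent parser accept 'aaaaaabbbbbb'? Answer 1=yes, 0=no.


Grammar accepts strings of the form a^n b^n (n >= 1)
Word: 'aaaaaabbbbbb'
Counting: 6 a's and 6 b's
Check: 6 == 6? Yes
Derivation (S -> aSb applied 5 time(s), then S -> ab): S => aSb => aaSbb => aaaSbbb => aaaaSbbbb => aaaaaSbbbbb => aaaaaabbbbbb
Accepted

1


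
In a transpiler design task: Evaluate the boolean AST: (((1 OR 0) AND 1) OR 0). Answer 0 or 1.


Step 1: Evaluate inner node
  1 OR 0 = 1
Step 2: Evaluate next node
  1 AND 1 = 1
Step 3: Evaluate root node
  1 OR 0 = 1

1


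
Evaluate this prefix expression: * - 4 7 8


Parsing prefix expression: * - 4 7 8
Step 1: Innermost operation '- 4 7'
  4 - 7 = -3
Step 2: Outer operation '* [-3] 8'
  -3 * 8 = -24

-24


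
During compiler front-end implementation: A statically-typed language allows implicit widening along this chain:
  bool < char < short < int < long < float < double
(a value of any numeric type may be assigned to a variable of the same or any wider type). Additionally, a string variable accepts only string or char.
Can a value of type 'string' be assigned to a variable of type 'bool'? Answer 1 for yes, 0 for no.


Target variable type: bool
Source value type: string
Rule: string cannot widen to any numeric type
Result: 0

0


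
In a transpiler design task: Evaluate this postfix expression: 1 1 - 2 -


Processing tokens left to right:
Push 1, Push 1
Pop 1 and 1, compute 1 - 1 = 0, push 0
Push 2
Pop 0 and 2, compute 0 - 2 = -2, push -2
Stack result: -2

-2


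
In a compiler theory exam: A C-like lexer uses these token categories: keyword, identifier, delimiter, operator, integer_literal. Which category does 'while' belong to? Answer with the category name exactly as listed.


Token: 'while'
Checking categories:
  identifier: no
  integer_literal: no
  operator: no
  keyword: YES
  delimiter: no
Category: keyword

keyword


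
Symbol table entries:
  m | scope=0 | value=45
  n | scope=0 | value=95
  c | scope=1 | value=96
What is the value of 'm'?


Searching symbol table for 'm':
  m | scope=0 | value=45 <- MATCH
  n | scope=0 | value=95
  c | scope=1 | value=96
Found 'm' at scope 0 with value 45

45


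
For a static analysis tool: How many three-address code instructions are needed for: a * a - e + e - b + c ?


Expression: a * a - e + e - b + c
Generating three-address code (respecting * over +/- precedence):
  Instruction 1: t1 = a * a
  Instruction 2: t2 = t1 - e
  Instruction 3: t3 = t2 + e
  Instruction 4: t4 = t3 - b
  Instruction 5: t5 = t4 + c
Total instructions: 5

5


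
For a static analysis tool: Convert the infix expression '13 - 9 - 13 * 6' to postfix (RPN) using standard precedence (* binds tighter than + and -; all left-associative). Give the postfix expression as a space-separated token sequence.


Applying the shunting-yard algorithm:
  Operand 13 -> output
  Push '-' onto operator stack -> op-stack: [-]
  Operand 9 -> output
  See '-' (prec 1); top '-' (prec 1) >= it -> pop '-' to output
  Push '-' onto operator stack -> op-stack: [-]
  Operand 13 -> output
  Push '*' onto operator stack -> op-stack: [-, *]
  Operand 6 -> output
  End of input: pop '*' to output
  End of input: pop '-' to output
Postfix result: 13 9 - 13 6 * -

13 9 - 13 6 * -


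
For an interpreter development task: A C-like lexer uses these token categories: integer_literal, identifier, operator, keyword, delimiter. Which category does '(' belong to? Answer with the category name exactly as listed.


Token: '('
Checking categories:
  identifier: no
  integer_literal: no
  operator: no
  keyword: no
  delimiter: YES
Category: delimiter

delimiter


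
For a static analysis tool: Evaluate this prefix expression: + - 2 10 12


Parsing prefix expression: + - 2 10 12
Step 1: Innermost operation '- 2 10'
  2 - 10 = -8
Step 2: Outer operation '+ [-8] 12'
  -8 + 12 = 4

4


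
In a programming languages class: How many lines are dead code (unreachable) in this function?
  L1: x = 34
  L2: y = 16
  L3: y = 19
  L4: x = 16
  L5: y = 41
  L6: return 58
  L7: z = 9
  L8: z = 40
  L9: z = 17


Analyzing control flow:
  L1: reachable (before return)
  L2: reachable (before return)
  L3: reachable (before return)
  L4: reachable (before return)
  L5: reachable (before return)
  L6: reachable (return statement)
  L7: DEAD (after return at L6)
  L8: DEAD (after return at L6)
  L9: DEAD (after return at L6)
Return at L6, total lines = 9
Dead lines: L7 through L9
Count: 3

3


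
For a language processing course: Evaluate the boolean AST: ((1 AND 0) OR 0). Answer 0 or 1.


Step 1: Evaluate inner node
  1 AND 0 = 0
Step 2: Evaluate root node
  0 OR 0 = 0

0


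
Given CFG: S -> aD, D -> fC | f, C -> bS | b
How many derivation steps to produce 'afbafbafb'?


Grammar: S -> aD, D -> fC | f, C -> bS | b
Deriving 'afbafbafb':
Step 1: S -> aD => aD
Step 2: D -> fC => afC
Step 3: C -> bS => afbS
Step 4: S -> aD => afbaD
Step 5: D -> fC => afbafC
Step 6: C -> bS => afbafbS
Step 7: S -> aD => afbafbaD
Step 8: D -> fC => afbafbafC
Step 9: C -> b => afbafbafb
Total derivation steps: 9

9


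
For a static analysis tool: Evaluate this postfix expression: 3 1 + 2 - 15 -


Processing tokens left to right:
Push 3, Push 1
Pop 3 and 1, compute 3 + 1 = 4, push 4
Push 2
Pop 4 and 2, compute 4 - 2 = 2, push 2
Push 15
Pop 2 and 15, compute 2 - 15 = -13, push -13
Stack result: -13

-13


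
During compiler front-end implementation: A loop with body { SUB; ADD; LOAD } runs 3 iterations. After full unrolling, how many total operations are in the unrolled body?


Loop body operations: SUB, ADD, LOAD (3 ops per iteration)
Unrolling 3 iterations:
  Iteration 1: SUB, ADD, LOAD (3 ops)
  Iteration 2: SUB, ADD, LOAD (3 ops)
  Iteration 3: SUB, ADD, LOAD (3 ops)
Total: 3 iterations * 3 ops/iter = 9 operations

9


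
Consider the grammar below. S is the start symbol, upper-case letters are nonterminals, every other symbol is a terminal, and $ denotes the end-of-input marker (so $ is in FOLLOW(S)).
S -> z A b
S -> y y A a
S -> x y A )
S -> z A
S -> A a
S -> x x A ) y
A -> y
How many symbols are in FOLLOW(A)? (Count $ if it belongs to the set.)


S is the start symbol and does not occur in any rule body, so FOLLOW(S) = {$}.
Examining every occurrence of A in a rule body:
  S -> z A b : A is followed by terminal 'b' -> add 'b'
  S -> y y A a : A is followed by terminal 'a' -> add 'a'
  S -> x y A ) : A is followed by terminal ')' -> add ')'
  S -> z A : A is at the right end -> add FOLLOW(S) = {$}
  S -> A a : A is followed by terminal 'a' -> add 'a' (already in the set)
  S -> x x A ) y : A is followed by terminal ')' -> add ')' (already in the set)
  A -> y : A does not occur in the body -> contributes nothing
FOLLOW(A) = {), a, b, $}
Count: 4

4


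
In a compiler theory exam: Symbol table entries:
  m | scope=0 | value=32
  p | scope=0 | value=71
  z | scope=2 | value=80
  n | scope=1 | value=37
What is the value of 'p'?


Searching symbol table for 'p':
  m | scope=0 | value=32
  p | scope=0 | value=71 <- MATCH
  z | scope=2 | value=80
  n | scope=1 | value=37
Found 'p' at scope 0 with value 71

71


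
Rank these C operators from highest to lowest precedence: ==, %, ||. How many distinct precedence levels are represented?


Looking up precedence for each operator:
  == -> precedence 3
  % -> precedence 6
  || -> precedence 1
Sorted highest to lowest: %, ==, ||
Distinct precedence values: [6, 3, 1]
Number of distinct levels: 3

3


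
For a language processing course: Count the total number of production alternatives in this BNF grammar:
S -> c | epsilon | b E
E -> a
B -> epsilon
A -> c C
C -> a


Counting alternatives per rule:
  S: 3 alternative(s)
  E: 1 alternative(s)
  B: 1 alternative(s)
  A: 1 alternative(s)
  C: 1 alternative(s)
Sum: 3 + 1 + 1 + 1 + 1 = 7

7


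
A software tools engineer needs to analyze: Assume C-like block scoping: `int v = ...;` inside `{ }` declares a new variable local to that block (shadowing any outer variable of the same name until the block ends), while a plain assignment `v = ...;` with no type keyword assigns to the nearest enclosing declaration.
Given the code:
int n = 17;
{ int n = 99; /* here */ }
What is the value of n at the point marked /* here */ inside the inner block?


Analyzing scoping rules:
Outer scope: declares n = 17
Inner block: 'int n = 99;' declares a NEW n that shadows the outer one
Inside the block the inner declaration is in scope -> 99
Result: 99

99


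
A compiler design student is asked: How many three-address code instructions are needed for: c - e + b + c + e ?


Expression: c - e + b + c + e
Generating three-address code (respecting * over +/- precedence):
  Instruction 1: t1 = c - e
  Instruction 2: t2 = t1 + b
  Instruction 3: t3 = t2 + c
  Instruction 4: t4 = t3 + e
Total instructions: 4

4


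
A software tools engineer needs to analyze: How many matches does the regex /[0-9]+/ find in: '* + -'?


Pattern: /[0-9]+/ (int literals)
Input: '* + -'
Scanning for matches:
Total matches: 0

0


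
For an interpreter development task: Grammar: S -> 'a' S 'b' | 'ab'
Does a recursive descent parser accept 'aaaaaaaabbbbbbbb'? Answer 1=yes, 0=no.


Grammar accepts strings of the form a^n b^n (n >= 1)
Word: 'aaaaaaaabbbbbbbb'
Counting: 8 a's and 8 b's
Check: 8 == 8? Yes
Derivation (S -> aSb applied 7 time(s), then S -> ab): S => aSb => aaSbb => aaaSbbb => aaaaSbbbb => aaaaaSbbbbb => aaaaaaSbbbbbb => aaaaaaaSbbbbbbb => aaaaaaaabbbbbbbb
Accepted

1


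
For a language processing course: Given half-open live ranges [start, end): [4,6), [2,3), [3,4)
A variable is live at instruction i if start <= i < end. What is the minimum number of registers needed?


Live ranges:
  Var0: [4, 6)
  Var1: [2, 3)
  Var2: [3, 4)
Sweep-line events (position, delta, active):
  pos=2 start -> active=1
  pos=3 end -> active=0
  pos=3 start -> active=1
  pos=4 end -> active=0
  pos=4 start -> active=1
  pos=6 end -> active=0
Maximum simultaneous active: 1
Minimum registers needed: 1

1


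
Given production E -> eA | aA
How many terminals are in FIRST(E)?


Production: E -> eA | aA
Examining each alternative for leading terminals:
  E -> eA : first terminal = 'e'
  E -> aA : first terminal = 'a'
FIRST(E) = {a, e}
Count: 2

2


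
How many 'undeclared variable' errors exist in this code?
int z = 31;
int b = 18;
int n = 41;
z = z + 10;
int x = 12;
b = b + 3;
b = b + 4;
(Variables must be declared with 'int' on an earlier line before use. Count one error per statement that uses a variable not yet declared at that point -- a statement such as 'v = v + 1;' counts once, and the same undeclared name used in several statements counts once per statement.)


Scanning code line by line:
  Line 1: declare 'z' -> declared = ['z']
  Line 2: declare 'b' -> declared = ['b', 'z']
  Line 3: declare 'n' -> declared = ['b', 'n', 'z']
  Line 4: use 'z' -> OK (declared)
  Line 5: declare 'x' -> declared = ['b', 'n', 'x', 'z']
  Line 6: use 'b' -> OK (declared)
  Line 7: use 'b' -> OK (declared)
Total undeclared variable errors: 0

0


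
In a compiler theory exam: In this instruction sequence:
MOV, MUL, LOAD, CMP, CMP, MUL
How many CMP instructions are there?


Scanning instruction sequence for CMP:
  Position 1: MOV
  Position 2: MUL
  Position 3: LOAD
  Position 4: CMP <- MATCH
  Position 5: CMP <- MATCH
  Position 6: MUL
Matches at positions: [4, 5]
Total CMP count: 2

2


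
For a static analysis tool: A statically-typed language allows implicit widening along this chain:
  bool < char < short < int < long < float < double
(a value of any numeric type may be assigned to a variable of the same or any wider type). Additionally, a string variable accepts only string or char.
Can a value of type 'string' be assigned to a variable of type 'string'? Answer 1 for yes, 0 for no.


Target variable type: string
Source value type: string
Rule: string accepts only {string, char}
  source 'string' in {string, char}? Yes
Result: 1

1


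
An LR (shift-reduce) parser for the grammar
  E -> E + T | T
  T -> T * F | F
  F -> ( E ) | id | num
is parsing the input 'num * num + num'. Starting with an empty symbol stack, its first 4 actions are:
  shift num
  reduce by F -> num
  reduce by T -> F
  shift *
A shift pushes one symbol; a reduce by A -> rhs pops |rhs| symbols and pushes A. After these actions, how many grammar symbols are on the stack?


Tracking the symbol stack through each action:
  Action 1: shift 'num' : push -> stack = [num] (size 1)
  Action 2: reduce by F -> num : pop 1, push F -> stack = [F] (size 1)
  Action 3: reduce by T -> F : pop 1, push T -> stack = [T] (size 1)
  Action 4: shift '*' : push -> stack = [T, *] (size 2)
Final stack size: 2

2


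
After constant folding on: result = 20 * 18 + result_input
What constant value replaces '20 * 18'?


Identifying constant sub-expression:
  Original: result = 20 * 18 + result_input
  20 and 18 are both compile-time constants
  Evaluating: 20 * 18 = 360
  After folding: result = 360 + result_input

360


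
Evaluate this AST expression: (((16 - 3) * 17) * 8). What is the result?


Expression: (((16 - 3) * 17) * 8)
Evaluating step by step:
  16 - 3 = 13
  13 * 17 = 221
  221 * 8 = 1768
Result: 1768

1768


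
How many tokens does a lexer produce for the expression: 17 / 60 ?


Scanning '17 / 60'
Token 1: '17' -> integer_literal
Token 2: '/' -> operator
Token 3: '60' -> integer_literal
Total tokens: 3

3


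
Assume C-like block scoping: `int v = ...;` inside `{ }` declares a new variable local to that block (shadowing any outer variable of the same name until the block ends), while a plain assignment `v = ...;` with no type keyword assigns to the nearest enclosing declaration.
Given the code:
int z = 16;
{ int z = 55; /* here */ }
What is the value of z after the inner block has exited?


Analyzing scoping rules:
Outer scope: declares z = 16
Inner block: 'int z = 55;' declares a NEW z that shadows the outer one
When the block exits the inner z goes out of scope; the outer z was never modified -> 16
Result: 16

16


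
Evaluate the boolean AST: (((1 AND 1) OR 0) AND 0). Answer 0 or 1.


Step 1: Evaluate inner node
  1 AND 1 = 1
Step 2: Evaluate next node
  1 OR 0 = 1
Step 3: Evaluate root node
  1 AND 0 = 0

0


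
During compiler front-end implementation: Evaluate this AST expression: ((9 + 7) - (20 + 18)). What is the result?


Expression: ((9 + 7) - (20 + 18))
Evaluating step by step:
  9 + 7 = 16
  20 + 18 = 38
  16 - 38 = -22
Result: -22

-22


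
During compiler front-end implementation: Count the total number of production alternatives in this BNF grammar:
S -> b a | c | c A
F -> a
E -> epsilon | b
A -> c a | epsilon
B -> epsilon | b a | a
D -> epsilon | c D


Counting alternatives per rule:
  S: 3 alternative(s)
  F: 1 alternative(s)
  E: 2 alternative(s)
  A: 2 alternative(s)
  B: 3 alternative(s)
  D: 2 alternative(s)
Sum: 3 + 1 + 2 + 2 + 3 + 2 = 13

13


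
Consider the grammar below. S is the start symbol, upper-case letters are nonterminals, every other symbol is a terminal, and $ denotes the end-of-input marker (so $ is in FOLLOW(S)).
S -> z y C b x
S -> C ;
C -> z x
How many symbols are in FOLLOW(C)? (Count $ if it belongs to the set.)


S is the start symbol and does not occur in any rule body, so FOLLOW(S) = {$}.
Examining every occurrence of C in a rule body:
  S -> z y C b x : C is followed by terminal 'b' -> add 'b'
  S -> C ; : C is followed by terminal ';' -> add ';'
  C -> z x : C does not occur in the body -> contributes nothing
FOLLOW(C) = {;, b}
Count: 2

2


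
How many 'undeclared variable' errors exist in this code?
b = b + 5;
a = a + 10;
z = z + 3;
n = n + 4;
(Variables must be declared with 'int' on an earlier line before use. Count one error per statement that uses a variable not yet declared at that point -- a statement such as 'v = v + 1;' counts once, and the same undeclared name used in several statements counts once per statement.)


Scanning code line by line:
  Line 1: use 'b' -> ERROR (undeclared)
  Line 2: use 'a' -> ERROR (undeclared)
  Line 3: use 'z' -> ERROR (undeclared)
  Line 4: use 'n' -> ERROR (undeclared)
Total undeclared variable errors: 4

4


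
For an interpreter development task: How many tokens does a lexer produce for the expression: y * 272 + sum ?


Scanning 'y * 272 + sum'
Token 1: 'y' -> identifier
Token 2: '*' -> operator
Token 3: '272' -> integer_literal
Token 4: '+' -> operator
Token 5: 'sum' -> identifier
Total tokens: 5

5


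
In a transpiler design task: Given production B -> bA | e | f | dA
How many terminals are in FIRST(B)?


Production: B -> bA | e | f | dA
Examining each alternative for leading terminals:
  B -> bA : first terminal = 'b'
  B -> e : first terminal = 'e'
  B -> f : first terminal = 'f'
  B -> dA : first terminal = 'd'
FIRST(B) = {b, d, e, f}
Count: 4

4


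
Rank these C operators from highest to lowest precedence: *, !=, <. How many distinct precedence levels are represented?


Looking up precedence for each operator:
  * -> precedence 6
  != -> precedence 3
  < -> precedence 4
Sorted highest to lowest: *, <, !=
Distinct precedence values: [6, 4, 3]
Number of distinct levels: 3

3
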